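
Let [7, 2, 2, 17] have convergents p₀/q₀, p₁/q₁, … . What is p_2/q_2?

37/5

Using pₖ = aₖpₖ₋₁ + pₖ₋₂, qₖ = aₖqₖ₋₁ + qₖ₋₂ (with p₋₁=1, p₋₂=0, q₋₁=0, q₋₂=1):
  k=0: a=7, p=7, q=1
  k=1: a=2, p=15, q=2
  k=2: a=2, p=37, q=5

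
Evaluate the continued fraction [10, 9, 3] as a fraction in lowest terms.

283/28

Fold from the inside: start with 3/1.
  9 + 1/3 = 28/3
  10 + 3/28 = 283/28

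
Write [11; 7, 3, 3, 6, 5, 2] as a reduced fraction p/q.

Fold from the inside: start with 2/1.
  5 + 1/2 = 11/2
  6 + 2/11 = 68/11
  3 + 11/68 = 215/68
  3 + 68/215 = 713/215
  7 + 215/713 = 5206/713
  11 + 713/5206 = 57979/5206

57979/5206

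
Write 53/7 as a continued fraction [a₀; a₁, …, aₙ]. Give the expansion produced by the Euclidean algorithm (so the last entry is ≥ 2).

53 = 7×7 + 4
7 = 1×4 + 3
4 = 1×3 + 1
3 = 3×1 + 0  (stop)
So 53/7 = [7; 1, 1, 3].

[7; 1, 1, 3]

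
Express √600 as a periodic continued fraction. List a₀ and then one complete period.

[24; 2, 48]

a₀ = ⌊√600⌋ = 24.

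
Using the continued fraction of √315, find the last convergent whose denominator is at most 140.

√315 = [17; 1, 2, 1, 34, …] (period length 4).
Convergents:
  p_0/q_0 = 17/1
  p_1/q_1 = 18/1
  p_2/q_2 = 53/3
  p_3/q_3 = 71/4
  p_4/q_4 = 2467/139
  p_5/q_5 = 2538/143
q_4 = 139 ≤ 140 < 143 = q_5, so the answer is 2467/139.

2467/139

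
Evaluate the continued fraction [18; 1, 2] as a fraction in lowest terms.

56/3

Fold from the inside: start with 2/1.
  1 + 1/2 = 3/2
  18 + 2/3 = 56/3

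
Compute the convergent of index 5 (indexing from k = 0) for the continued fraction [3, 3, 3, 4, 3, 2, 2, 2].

1060/321

Using pₖ = aₖpₖ₋₁ + pₖ₋₂, qₖ = aₖqₖ₋₁ + qₖ₋₂ (with p₋₁=1, p₋₂=0, q₋₁=0, q₋₂=1):
  k=0: a=3, p=3, q=1
  k=1: a=3, p=10, q=3
  k=2: a=3, p=33, q=10
  k=3: a=4, p=142, q=43
  k=4: a=3, p=459, q=139
  k=5: a=2, p=1060, q=321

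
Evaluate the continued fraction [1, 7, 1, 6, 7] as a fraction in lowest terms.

443/393

Using pₖ = aₖpₖ₋₁ + pₖ₋₂ and qₖ = aₖqₖ₋₁ + qₖ₋₂:
  k=0: a=1, p=1, q=1
  k=1: a=7, p=8, q=7
  k=2: a=1, p=9, q=8
  k=3: a=6, p=62, q=55
  k=4: a=7, p=443, q=393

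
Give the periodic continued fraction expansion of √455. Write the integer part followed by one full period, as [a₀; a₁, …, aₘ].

a₀ = ⌊√455⌋ = 21.
With m₀=0, d₀=1 and mₖ₊₁ = dₖaₖ − mₖ, dₖ₊₁ = (n − mₖ₊₁²)/dₖ, aₖ₊₁ = ⌊(a₀+mₖ₊₁)/dₖ₊₁⌋:
  k=1: m=21, d=14, a=3
  k=2: m=21, d=1, a=42
d=1 and a=2a₀=42 at k=2, so the next step gives (m, d) = (21, 14) again — its k=1 value — and the period has length 2.

[21; 3, 42]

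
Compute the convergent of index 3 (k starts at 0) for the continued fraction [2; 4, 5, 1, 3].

Using pₖ = aₖpₖ₋₁ + pₖ₋₂, qₖ = aₖqₖ₋₁ + qₖ₋₂ (with p₋₁=1, p₋₂=0, q₋₁=0, q₋₂=1):
  k=0: a=2, p=2, q=1
  k=1: a=4, p=9, q=4
  k=2: a=5, p=47, q=21
  k=3: a=1, p=56, q=25

56/25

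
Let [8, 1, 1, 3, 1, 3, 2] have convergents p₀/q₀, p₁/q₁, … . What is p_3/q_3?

Using pₖ = aₖpₖ₋₁ + pₖ₋₂, qₖ = aₖqₖ₋₁ + qₖ₋₂ (with p₋₁=1, p₋₂=0, q₋₁=0, q₋₂=1):
  k=0: a=8, p=8, q=1
  k=1: a=1, p=9, q=1
  k=2: a=1, p=17, q=2
  k=3: a=3, p=60, q=7

60/7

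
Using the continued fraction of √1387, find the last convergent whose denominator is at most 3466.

45622/1225

√1387 = [37; 4, 8, 37, 8, 4, 74, …] (period length 6).
Convergents:
  p_0/q_0 = 37/1
  p_1/q_1 = 149/4
  p_2/q_2 = 1229/33
  p_3/q_3 = 45622/1225
  p_4/q_4 = 366205/9833
q_3 = 1225 ≤ 3466 < 9833 = q_4, so the answer is 45622/1225.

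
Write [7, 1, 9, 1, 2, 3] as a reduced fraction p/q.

Using pₖ = aₖpₖ₋₁ + pₖ₋₂ and qₖ = aₖqₖ₋₁ + qₖ₋₂:
  k=0: a=7, p=7, q=1
  k=1: a=1, p=8, q=1
  k=2: a=9, p=79, q=10
  k=3: a=1, p=87, q=11
  k=4: a=2, p=253, q=32
  k=5: a=3, p=846, q=107

846/107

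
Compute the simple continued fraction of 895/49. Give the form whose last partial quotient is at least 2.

[18; 3, 1, 3, 3]

895 = 18·49 + 13
49 = 3·13 + 10
13 = 1·10 + 3
10 = 3·3 + 1
3 = 3·1 + 0  (stop)
So 895/49 = [18; 3, 1, 3, 3].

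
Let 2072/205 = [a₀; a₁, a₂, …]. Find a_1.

9

2072 = 10·205 + 22   →  a_0 = 10
205 = 9·22 + 7   →  a_1 = 9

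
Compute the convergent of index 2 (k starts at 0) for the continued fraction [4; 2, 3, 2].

31/7

Using pₖ = aₖpₖ₋₁ + pₖ₋₂, qₖ = aₖqₖ₋₁ + qₖ₋₂ (with p₋₁=1, p₋₂=0, q₋₁=0, q₋₂=1):
  k=0: a=4, p=4, q=1
  k=1: a=2, p=9, q=2
  k=2: a=3, p=31, q=7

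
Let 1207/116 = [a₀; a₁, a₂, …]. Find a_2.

2

1207 = 10·116 + 47   →  a_0 = 10
116 = 2·47 + 22   →  a_1 = 2
47 = 2·22 + 3   →  a_2 = 2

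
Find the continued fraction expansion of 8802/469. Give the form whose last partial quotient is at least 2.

[18; 1, 3, 3, 3, 3, 3]

8802 = 18*469 + 360
469 = 1*360 + 109
360 = 3*109 + 33
109 = 3*33 + 10
33 = 3*10 + 3
10 = 3*3 + 1
3 = 3*1 + 0  (stop)
So 8802/469 = [18; 1, 3, 3, 3, 3, 3].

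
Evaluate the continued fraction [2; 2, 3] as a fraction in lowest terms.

17/7

Using pₖ = aₖpₖ₋₁ + pₖ₋₂ and qₖ = aₖqₖ₋₁ + qₖ₋₂:
  k=0: a=2, p=2, q=1
  k=1: a=2, p=5, q=2
  k=2: a=3, p=17, q=7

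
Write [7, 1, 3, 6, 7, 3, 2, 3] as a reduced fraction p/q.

34694/4471

Using pₖ = aₖpₖ₋₁ + pₖ₋₂ and qₖ = aₖqₖ₋₁ + qₖ₋₂:
  k=0: a=7, p=7, q=1
  k=1: a=1, p=8, q=1
  k=2: a=3, p=31, q=4
  k=3: a=6, p=194, q=25
  k=4: a=7, p=1389, q=179
  k=5: a=3, p=4361, q=562
  k=6: a=2, p=10111, q=1303
  k=7: a=3, p=34694, q=4471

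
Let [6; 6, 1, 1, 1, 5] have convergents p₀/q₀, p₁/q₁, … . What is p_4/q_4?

123/20

Using pₖ = aₖpₖ₋₁ + pₖ₋₂, qₖ = aₖqₖ₋₁ + qₖ₋₂ (with p₋₁=1, p₋₂=0, q₋₁=0, q₋₂=1):
  k=0: a=6, p=6, q=1
  k=1: a=6, p=37, q=6
  k=2: a=1, p=43, q=7
  k=3: a=1, p=80, q=13
  k=4: a=1, p=123, q=20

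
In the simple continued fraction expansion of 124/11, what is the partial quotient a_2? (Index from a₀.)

1

124 = 11·11 + 3   →  a_0 = 11
11 = 3·3 + 2   →  a_1 = 3
3 = 1·2 + 1   →  a_2 = 1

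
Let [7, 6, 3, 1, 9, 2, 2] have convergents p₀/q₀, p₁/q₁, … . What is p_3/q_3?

Using pₖ = aₖpₖ₋₁ + pₖ₋₂, qₖ = aₖqₖ₋₁ + qₖ₋₂ (with p₋₁=1, p₋₂=0, q₋₁=0, q₋₂=1):
  k=0: a=7, p=7, q=1
  k=1: a=6, p=43, q=6
  k=2: a=3, p=136, q=19
  k=3: a=1, p=179, q=25

179/25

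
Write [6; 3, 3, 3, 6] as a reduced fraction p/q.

Fold from the inside: start with 6/1.
  3 + 1/6 = 19/6
  3 + 6/19 = 63/19
  3 + 19/63 = 208/63
  6 + 63/208 = 1311/208

1311/208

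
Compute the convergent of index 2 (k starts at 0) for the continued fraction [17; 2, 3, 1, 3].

Using pₖ = aₖpₖ₋₁ + pₖ₋₂, qₖ = aₖqₖ₋₁ + qₖ₋₂ (with p₋₁=1, p₋₂=0, q₋₁=0, q₋₂=1):
  k=0: a=17, p=17, q=1
  k=1: a=2, p=35, q=2
  k=2: a=3, p=122, q=7

122/7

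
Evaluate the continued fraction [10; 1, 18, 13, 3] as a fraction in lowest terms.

8353/763

Fold from the inside: start with 3/1.
  13 + 1/3 = 40/3
  18 + 3/40 = 723/40
  1 + 40/723 = 763/723
  10 + 723/763 = 8353/763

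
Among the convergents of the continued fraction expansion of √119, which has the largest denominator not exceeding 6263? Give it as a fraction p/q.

√119 = [10; 1, 9, 1, 20, …] (period length 4).
Convergents:
  p_0/q_0 = 10/1
  p_1/q_1 = 11/1
  p_2/q_2 = 109/10
  p_3/q_3 = 120/11
  p_4/q_4 = 2509/230
  p_5/q_5 = 2629/241
  p_6/q_6 = 26170/2399
  p_7/q_7 = 28799/2640
  p_8/q_8 = 602150/55199
q_7 = 2640 ≤ 6263 < 55199 = q_8, so the answer is 28799/2640.

28799/2640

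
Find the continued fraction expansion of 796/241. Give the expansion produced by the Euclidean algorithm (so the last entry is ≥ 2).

796 = 3*241 + 73
241 = 3*73 + 22
73 = 3*22 + 7
22 = 3*7 + 1
7 = 7*1 + 0  (stop)
So 796/241 = [3; 3, 3, 3, 7].

[3; 3, 3, 3, 7]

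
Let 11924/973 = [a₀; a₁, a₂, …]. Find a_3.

12

11924 = 12·973 + 248   →  a_0 = 12
973 = 3·248 + 229   →  a_1 = 3
248 = 1·229 + 19   →  a_2 = 1
229 = 12·19 + 1   →  a_3 = 12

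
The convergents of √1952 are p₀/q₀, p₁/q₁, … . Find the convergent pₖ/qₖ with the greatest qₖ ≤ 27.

486/11

√1952 = [44; 5, 1, 1, 21, 1, 1, 5, 88, …] (period length 8).
Convergents:
  p_0/q_0 = 44/1
  p_1/q_1 = 221/5
  p_2/q_2 = 265/6
  p_3/q_3 = 486/11
  p_4/q_4 = 10471/237
q_3 = 11 ≤ 27 < 237 = q_4, so the answer is 486/11.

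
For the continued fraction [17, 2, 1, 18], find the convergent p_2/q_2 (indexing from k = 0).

52/3

Using pₖ = aₖpₖ₋₁ + pₖ₋₂, qₖ = aₖqₖ₋₁ + qₖ₋₂ (with p₋₁=1, p₋₂=0, q₋₁=0, q₋₂=1):
  k=0: a=17, p=17, q=1
  k=1: a=2, p=35, q=2
  k=2: a=1, p=52, q=3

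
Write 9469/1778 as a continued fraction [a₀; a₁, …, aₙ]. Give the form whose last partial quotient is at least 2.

[5; 3, 14, 8, 5]

9469 = 5·1778 + 579
1778 = 3·579 + 41
579 = 14·41 + 5
41 = 8·5 + 1
5 = 5·1 + 0  (stop)
So 9469/1778 = [5; 3, 14, 8, 5].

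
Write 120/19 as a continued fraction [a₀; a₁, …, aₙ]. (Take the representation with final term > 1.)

[6; 3, 6]

120 = 6·19 + 6
19 = 3·6 + 1
6 = 6·1 + 0  (stop)
So 120/19 = [6; 3, 6].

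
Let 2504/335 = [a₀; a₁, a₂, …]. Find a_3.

2

2504 = 7·335 + 159   →  a_0 = 7
335 = 2·159 + 17   →  a_1 = 2
159 = 9·17 + 6   →  a_2 = 9
17 = 2·6 + 5   →  a_3 = 2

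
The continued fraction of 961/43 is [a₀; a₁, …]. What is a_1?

2

961 = 22·43 + 15   →  a_0 = 22
43 = 2·15 + 13   →  a_1 = 2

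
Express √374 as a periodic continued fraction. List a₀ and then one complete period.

[19; 2, 1, 18, 1, 2, 38]

a₀ = ⌊√374⌋ = 19.
With m₀=0, d₀=1 and mₖ₊₁ = dₖaₖ − mₖ, dₖ₊₁ = (n − mₖ₊₁²)/dₖ, aₖ₊₁ = ⌊(a₀+mₖ₊₁)/dₖ₊₁⌋:
  k=1: m=19, d=13, a=2
  k=2: m=7, d=25, a=1
  k=3: m=18, d=2, a=18
  k=4: m=18, d=25, a=1
  k=5: m=7, d=13, a=2
  k=6: m=19, d=1, a=38
d=1 and a=2a₀=38 at k=6, so the next step gives (m, d) = (19, 13) again — its k=1 value — and the period has length 6.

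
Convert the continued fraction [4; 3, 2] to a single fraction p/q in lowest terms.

30/7

Using pₖ = aₖpₖ₋₁ + pₖ₋₂ and qₖ = aₖqₖ₋₁ + qₖ₋₂:
  k=0: a=4, p=4, q=1
  k=1: a=3, p=13, q=3
  k=2: a=2, p=30, q=7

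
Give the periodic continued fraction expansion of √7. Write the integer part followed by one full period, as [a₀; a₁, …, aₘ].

[2; 1, 1, 1, 4]

a₀ = ⌊√7⌋ = 2.
With m₀=0, d₀=1 and mₖ₊₁ = dₖaₖ − mₖ, dₖ₊₁ = (n − mₖ₊₁²)/dₖ, aₖ₊₁ = ⌊(a₀+mₖ₊₁)/dₖ₊₁⌋:
  k=1: m=2, d=3, a=1
  k=2: m=1, d=2, a=1
  k=3: m=1, d=3, a=1
  k=4: m=2, d=1, a=4
d=1 and a=2a₀=4 at k=4, so the next step gives (m, d) = (2, 3) again — its k=1 value — and the period has length 4.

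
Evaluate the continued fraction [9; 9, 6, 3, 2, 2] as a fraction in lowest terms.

Fold from the inside: start with 2/1.
  2 + 1/2 = 5/2
  3 + 2/5 = 17/5
  6 + 5/17 = 107/17
  9 + 17/107 = 980/107
  9 + 107/980 = 8927/980

8927/980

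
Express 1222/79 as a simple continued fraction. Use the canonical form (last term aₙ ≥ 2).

[15; 2, 7, 2, 2]

1222 = 15×79 + 37
79 = 2×37 + 5
37 = 7×5 + 2
5 = 2×2 + 1
2 = 2×1 + 0  (stop)
So 1222/79 = [15; 2, 7, 2, 2].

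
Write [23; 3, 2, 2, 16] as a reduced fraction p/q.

Using pₖ = aₖpₖ₋₁ + pₖ₋₂ and qₖ = aₖqₖ₋₁ + qₖ₋₂:
  k=0: a=23, p=23, q=1
  k=1: a=3, p=70, q=3
  k=2: a=2, p=163, q=7
  k=3: a=2, p=396, q=17
  k=4: a=16, p=6499, q=279

6499/279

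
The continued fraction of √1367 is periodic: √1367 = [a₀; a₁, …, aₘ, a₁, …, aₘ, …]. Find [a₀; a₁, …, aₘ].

[36; 1, 35, 1, 72]

a₀ = ⌊√1367⌋ = 36.
With m₀=0, d₀=1 and mₖ₊₁ = dₖaₖ − mₖ, dₖ₊₁ = (n − mₖ₊₁²)/dₖ, aₖ₊₁ = ⌊(a₀+mₖ₊₁)/dₖ₊₁⌋:
  k=1: m=36, d=71, a=1
  k=2: m=35, d=2, a=35
  k=3: m=35, d=71, a=1
  k=4: m=36, d=1, a=72
d=1 and a=2a₀=72 at k=4, so the next step gives (m, d) = (36, 71) again — its k=1 value — and the period has length 4.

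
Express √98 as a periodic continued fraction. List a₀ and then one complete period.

[9; 1, 8, 1, 18]

a₀ = ⌊√98⌋ = 9.
With m₀=0, d₀=1 and mₖ₊₁ = dₖaₖ − mₖ, dₖ₊₁ = (n − mₖ₊₁²)/dₖ, aₖ₊₁ = ⌊(a₀+mₖ₊₁)/dₖ₊₁⌋:
  k=1: m=9, d=17, a=1
  k=2: m=8, d=2, a=8
  k=3: m=8, d=17, a=1
  k=4: m=9, d=1, a=18
d=1 and a=2a₀=18 at k=4, so the next step gives (m, d) = (9, 17) again — its k=1 value — and the period has length 4.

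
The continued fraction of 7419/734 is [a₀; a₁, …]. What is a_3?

7419 = 10·734 + 79   →  a_0 = 10
734 = 9·79 + 23   →  a_1 = 9
79 = 3·23 + 10   →  a_2 = 3
23 = 2·10 + 3   →  a_3 = 2

2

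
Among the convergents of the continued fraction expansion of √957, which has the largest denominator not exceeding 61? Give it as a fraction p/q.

959/31

√957 = [30; 1, 14, 2, 14, 1, 60, …] (period length 6).
Convergents:
  p_0/q_0 = 30/1
  p_1/q_1 = 31/1
  p_2/q_2 = 464/15
  p_3/q_3 = 959/31
  p_4/q_4 = 13890/449
q_3 = 31 ≤ 61 < 449 = q_4, so the answer is 959/31.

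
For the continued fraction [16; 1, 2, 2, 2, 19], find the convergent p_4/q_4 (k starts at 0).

284/17

Using pₖ = aₖpₖ₋₁ + pₖ₋₂, qₖ = aₖqₖ₋₁ + qₖ₋₂ (with p₋₁=1, p₋₂=0, q₋₁=0, q₋₂=1):
  k=0: a=16, p=16, q=1
  k=1: a=1, p=17, q=1
  k=2: a=2, p=50, q=3
  k=3: a=2, p=117, q=7
  k=4: a=2, p=284, q=17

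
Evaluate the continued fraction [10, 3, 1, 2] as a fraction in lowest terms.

113/11

Fold from the inside: start with 2/1.
  1 + 1/2 = 3/2
  3 + 2/3 = 11/3
  10 + 3/11 = 113/11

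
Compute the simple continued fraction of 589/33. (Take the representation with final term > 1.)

589 = 17·33 + 28
33 = 1·28 + 5
28 = 5·5 + 3
5 = 1·3 + 2
3 = 1·2 + 1
2 = 2·1 + 0  (stop)
So 589/33 = [17; 1, 5, 1, 1, 2].

[17; 1, 5, 1, 1, 2]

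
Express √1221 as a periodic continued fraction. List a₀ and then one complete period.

[34; 1, 16, 2, 16, 1, 68]

a₀ = ⌊√1221⌋ = 34.
With m₀=0, d₀=1 and mₖ₊₁ = dₖaₖ − mₖ, dₖ₊₁ = (n − mₖ₊₁²)/dₖ, aₖ₊₁ = ⌊(a₀+mₖ₊₁)/dₖ₊₁⌋:
  k=1: m=34, d=65, a=1
  k=2: m=31, d=4, a=16
  k=3: m=33, d=33, a=2
  k=4: m=33, d=4, a=16
  k=5: m=31, d=65, a=1
  k=6: m=34, d=1, a=68
d=1 and a=2a₀=68 at k=6, so the next step gives (m, d) = (34, 65) again — its k=1 value — and the period has length 6.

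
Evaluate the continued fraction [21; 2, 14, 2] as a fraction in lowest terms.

1289/60

Using pₖ = aₖpₖ₋₁ + pₖ₋₂ and qₖ = aₖqₖ₋₁ + qₖ₋₂:
  k=0: a=21, p=21, q=1
  k=1: a=2, p=43, q=2
  k=2: a=14, p=623, q=29
  k=3: a=2, p=1289, q=60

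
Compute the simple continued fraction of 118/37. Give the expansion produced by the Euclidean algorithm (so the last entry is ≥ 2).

[3; 5, 3, 2]

118 = 3·37 + 7
37 = 5·7 + 2
7 = 3·2 + 1
2 = 2·1 + 0  (stop)
So 118/37 = [3; 5, 3, 2].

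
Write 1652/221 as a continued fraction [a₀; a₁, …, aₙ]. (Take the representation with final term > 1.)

1652 = 7·221 + 105
221 = 2·105 + 11
105 = 9·11 + 6
11 = 1·6 + 5
6 = 1·5 + 1
5 = 5·1 + 0  (stop)
So 1652/221 = [7; 2, 9, 1, 1, 5].

[7; 2, 9, 1, 1, 5]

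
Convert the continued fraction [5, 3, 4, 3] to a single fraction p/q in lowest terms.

Using pₖ = aₖpₖ₋₁ + pₖ₋₂ and qₖ = aₖqₖ₋₁ + qₖ₋₂:
  k=0: a=5, p=5, q=1
  k=1: a=3, p=16, q=3
  k=2: a=4, p=69, q=13
  k=3: a=3, p=223, q=42

223/42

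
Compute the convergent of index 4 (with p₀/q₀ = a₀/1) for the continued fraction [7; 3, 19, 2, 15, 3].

13505/1843

Using pₖ = aₖpₖ₋₁ + pₖ₋₂, qₖ = aₖqₖ₋₁ + qₖ₋₂ (with p₋₁=1, p₋₂=0, q₋₁=0, q₋₂=1):
  k=0: a=7, p=7, q=1
  k=1: a=3, p=22, q=3
  k=2: a=19, p=425, q=58
  k=3: a=2, p=872, q=119
  k=4: a=15, p=13505, q=1843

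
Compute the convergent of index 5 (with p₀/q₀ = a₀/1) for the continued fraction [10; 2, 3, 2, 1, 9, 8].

2327/223

Using pₖ = aₖpₖ₋₁ + pₖ₋₂, qₖ = aₖqₖ₋₁ + qₖ₋₂ (with p₋₁=1, p₋₂=0, q₋₁=0, q₋₂=1):
  k=0: a=10, p=10, q=1
  k=1: a=2, p=21, q=2
  k=2: a=3, p=73, q=7
  k=3: a=2, p=167, q=16
  k=4: a=1, p=240, q=23
  k=5: a=9, p=2327, q=223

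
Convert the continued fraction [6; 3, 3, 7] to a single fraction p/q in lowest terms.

460/73

Using pₖ = aₖpₖ₋₁ + pₖ₋₂ and qₖ = aₖqₖ₋₁ + qₖ₋₂:
  k=0: a=6, p=6, q=1
  k=1: a=3, p=19, q=3
  k=2: a=3, p=63, q=10
  k=3: a=7, p=460, q=73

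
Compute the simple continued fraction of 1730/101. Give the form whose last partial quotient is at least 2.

[17; 7, 1, 3, 3]

1730 = 17·101 + 13
101 = 7·13 + 10
13 = 1·10 + 3
10 = 3·3 + 1
3 = 3·1 + 0  (stop)
So 1730/101 = [17; 7, 1, 3, 3].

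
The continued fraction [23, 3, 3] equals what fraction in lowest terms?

233/10

Fold from the inside: start with 3/1.
  3 + 1/3 = 10/3
  23 + 3/10 = 233/10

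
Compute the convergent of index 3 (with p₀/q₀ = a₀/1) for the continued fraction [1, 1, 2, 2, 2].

Using pₖ = aₖpₖ₋₁ + pₖ₋₂, qₖ = aₖqₖ₋₁ + qₖ₋₂ (with p₋₁=1, p₋₂=0, q₋₁=0, q₋₂=1):
  k=0: a=1, p=1, q=1
  k=1: a=1, p=2, q=1
  k=2: a=2, p=5, q=3
  k=3: a=2, p=12, q=7

12/7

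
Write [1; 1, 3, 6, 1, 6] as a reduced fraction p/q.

Using pₖ = aₖpₖ₋₁ + pₖ₋₂ and qₖ = aₖqₖ₋₁ + qₖ₋₂:
  k=0: a=1, p=1, q=1
  k=1: a=1, p=2, q=1
  k=2: a=3, p=7, q=4
  k=3: a=6, p=44, q=25
  k=4: a=1, p=51, q=29
  k=5: a=6, p=350, q=199

350/199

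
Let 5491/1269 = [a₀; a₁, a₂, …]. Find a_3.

3

5491 = 4·1269 + 415   →  a_0 = 4
1269 = 3·415 + 24   →  a_1 = 3
415 = 17·24 + 7   →  a_2 = 17
24 = 3·7 + 3   →  a_3 = 3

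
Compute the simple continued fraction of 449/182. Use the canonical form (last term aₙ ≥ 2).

[2; 2, 7, 12]

449 = 2×182 + 85
182 = 2×85 + 12
85 = 7×12 + 1
12 = 12×1 + 0  (stop)
So 449/182 = [2; 2, 7, 12].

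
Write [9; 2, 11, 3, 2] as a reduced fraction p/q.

Using pₖ = aₖpₖ₋₁ + pₖ₋₂ and qₖ = aₖqₖ₋₁ + qₖ₋₂:
  k=0: a=9, p=9, q=1
  k=1: a=2, p=19, q=2
  k=2: a=11, p=218, q=23
  k=3: a=3, p=673, q=71
  k=4: a=2, p=1564, q=165

1564/165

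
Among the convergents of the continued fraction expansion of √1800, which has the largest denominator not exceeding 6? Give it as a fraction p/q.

√1800 = [42; 2, 2, 1, 8, 1, 2, 2, 84, …] (period length 8).
Convergents:
  p_0/q_0 = 42/1
  p_1/q_1 = 85/2
  p_2/q_2 = 212/5
  p_3/q_3 = 297/7
q_2 = 5 ≤ 6 < 7 = q_3, so the answer is 212/5.

212/5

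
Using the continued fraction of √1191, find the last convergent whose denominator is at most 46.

1553/45

√1191 = [34; 1, 1, 22, 1, 1, 68, …] (period length 6).
Convergents:
  p_0/q_0 = 34/1
  p_1/q_1 = 35/1
  p_2/q_2 = 69/2
  p_3/q_3 = 1553/45
  p_4/q_4 = 1622/47
q_3 = 45 ≤ 46 < 47 = q_4, so the answer is 1553/45.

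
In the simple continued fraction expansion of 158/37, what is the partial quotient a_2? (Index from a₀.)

158 = 4·37 + 10   →  a_0 = 4
37 = 3·10 + 7   →  a_1 = 3
10 = 1·7 + 3   →  a_2 = 1

1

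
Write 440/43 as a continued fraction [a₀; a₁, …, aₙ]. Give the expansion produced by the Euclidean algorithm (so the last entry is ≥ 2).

[10; 4, 3, 3]

440 = 10*43 + 10
43 = 4*10 + 3
10 = 3*3 + 1
3 = 3*1 + 0  (stop)
So 440/43 = [10; 4, 3, 3].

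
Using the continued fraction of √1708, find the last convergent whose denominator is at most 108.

√1708 = [41; 3, 20, 3, 82, …] (period length 4).
Convergents:
  p_0/q_0 = 41/1
  p_1/q_1 = 124/3
  p_2/q_2 = 2521/61
  p_3/q_3 = 7687/186
q_2 = 61 ≤ 108 < 186 = q_3, so the answer is 2521/61.

2521/61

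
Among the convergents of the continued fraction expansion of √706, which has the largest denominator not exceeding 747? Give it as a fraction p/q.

19742/743

√706 = [26; 1, 1, 3, 26, 3, 1, 1, 52, …] (period length 8).
Convergents:
  p_0/q_0 = 26/1
  p_1/q_1 = 27/1
  p_2/q_2 = 53/2
  p_3/q_3 = 186/7
  p_4/q_4 = 4889/184
  p_5/q_5 = 14853/559
  p_6/q_6 = 19742/743
  p_7/q_7 = 34595/1302
q_6 = 743 ≤ 747 < 1302 = q_7, so the answer is 19742/743.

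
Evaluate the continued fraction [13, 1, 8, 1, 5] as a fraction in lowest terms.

820/59

Fold from the inside: start with 5/1.
  1 + 1/5 = 6/5
  8 + 5/6 = 53/6
  1 + 6/53 = 59/53
  13 + 53/59 = 820/59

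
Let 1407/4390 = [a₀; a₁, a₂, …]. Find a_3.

1407 = 0·4390 + 1407   →  a_0 = 0
4390 = 3·1407 + 169   →  a_1 = 3
1407 = 8·169 + 55   →  a_2 = 8
169 = 3·55 + 4   →  a_3 = 3

3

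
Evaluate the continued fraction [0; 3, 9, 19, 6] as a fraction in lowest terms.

1041/3238

Fold from the inside: start with 6/1.
  19 + 1/6 = 115/6
  9 + 6/115 = 1041/115
  3 + 115/1041 = 3238/1041
  0 + 1041/3238 = 1041/3238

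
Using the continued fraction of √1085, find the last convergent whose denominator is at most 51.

1087/33

√1085 = [32; 1, 15, 2, 15, 1, 64, …] (period length 6).
Convergents:
  p_0/q_0 = 32/1
  p_1/q_1 = 33/1
  p_2/q_2 = 527/16
  p_3/q_3 = 1087/33
  p_4/q_4 = 16832/511
q_3 = 33 ≤ 51 < 511 = q_4, so the answer is 1087/33.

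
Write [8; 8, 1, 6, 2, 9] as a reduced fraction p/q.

10214/1259

Fold from the inside: start with 9/1.
  2 + 1/9 = 19/9
  6 + 9/19 = 123/19
  1 + 19/123 = 142/123
  8 + 123/142 = 1259/142
  8 + 142/1259 = 10214/1259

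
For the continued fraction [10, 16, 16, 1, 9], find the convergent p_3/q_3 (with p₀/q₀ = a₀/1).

Using pₖ = aₖpₖ₋₁ + pₖ₋₂, qₖ = aₖqₖ₋₁ + qₖ₋₂ (with p₋₁=1, p₋₂=0, q₋₁=0, q₋₂=1):
  k=0: a=10, p=10, q=1
  k=1: a=16, p=161, q=16
  k=2: a=16, p=2586, q=257
  k=3: a=1, p=2747, q=273

2747/273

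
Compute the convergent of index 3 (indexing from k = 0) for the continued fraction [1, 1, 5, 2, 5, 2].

24/13

Using pₖ = aₖpₖ₋₁ + pₖ₋₂, qₖ = aₖqₖ₋₁ + qₖ₋₂ (with p₋₁=1, p₋₂=0, q₋₁=0, q₋₂=1):
  k=0: a=1, p=1, q=1
  k=1: a=1, p=2, q=1
  k=2: a=5, p=11, q=6
  k=3: a=2, p=24, q=13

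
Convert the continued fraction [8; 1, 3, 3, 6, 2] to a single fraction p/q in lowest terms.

1552/177

Using pₖ = aₖpₖ₋₁ + pₖ₋₂ and qₖ = aₖqₖ₋₁ + qₖ₋₂:
  k=0: a=8, p=8, q=1
  k=1: a=1, p=9, q=1
  k=2: a=3, p=35, q=4
  k=3: a=3, p=114, q=13
  k=4: a=6, p=719, q=82
  k=5: a=2, p=1552, q=177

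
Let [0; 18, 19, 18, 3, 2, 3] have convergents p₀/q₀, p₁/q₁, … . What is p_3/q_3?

343/6192

Using pₖ = aₖpₖ₋₁ + pₖ₋₂, qₖ = aₖqₖ₋₁ + qₖ₋₂ (with p₋₁=1, p₋₂=0, q₋₁=0, q₋₂=1):
  k=0: a=0, p=0, q=1
  k=1: a=18, p=1, q=18
  k=2: a=19, p=19, q=343
  k=3: a=18, p=343, q=6192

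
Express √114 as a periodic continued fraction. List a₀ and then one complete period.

a₀ = ⌊√114⌋ = 10.
With m₀=0, d₀=1 and mₖ₊₁ = dₖaₖ − mₖ, dₖ₊₁ = (n − mₖ₊₁²)/dₖ, aₖ₊₁ = ⌊(a₀+mₖ₊₁)/dₖ₊₁⌋:
  k=1: m=10, d=14, a=1
  k=2: m=4, d=7, a=2
  k=3: m=10, d=2, a=10
  k=4: m=10, d=7, a=2
  k=5: m=4, d=14, a=1
  k=6: m=10, d=1, a=20
d=1 and a=2a₀=20 at k=6, so the next step gives (m, d) = (10, 14) again — its k=1 value — and the period has length 6.

[10; 1, 2, 10, 2, 1, 20]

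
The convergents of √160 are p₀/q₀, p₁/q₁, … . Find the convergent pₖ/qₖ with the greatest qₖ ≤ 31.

√160 = [12; 1, 1, 1, 5, 1, 1, 1, 24, …] (period length 8).
Convergents:
  p_0/q_0 = 12/1
  p_1/q_1 = 13/1
  p_2/q_2 = 25/2
  p_3/q_3 = 38/3
  p_4/q_4 = 215/17
  p_5/q_5 = 253/20
  p_6/q_6 = 468/37
q_5 = 20 ≤ 31 < 37 = q_6, so the answer is 253/20.

253/20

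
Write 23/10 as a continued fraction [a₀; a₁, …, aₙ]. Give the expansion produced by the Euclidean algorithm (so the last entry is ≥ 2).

23 = 2·10 + 3
10 = 3·3 + 1
3 = 3·1 + 0  (stop)
So 23/10 = [2; 3, 3].

[2; 3, 3]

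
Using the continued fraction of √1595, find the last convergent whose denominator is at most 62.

639/16

√1595 = [39; 1, 14, 1, 78, …] (period length 4).
Convergents:
  p_0/q_0 = 39/1
  p_1/q_1 = 40/1
  p_2/q_2 = 599/15
  p_3/q_3 = 639/16
  p_4/q_4 = 50441/1263
q_3 = 16 ≤ 62 < 1263 = q_4, so the answer is 639/16.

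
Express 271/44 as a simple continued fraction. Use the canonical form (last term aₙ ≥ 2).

[6; 6, 3, 2]

271 = 6·44 + 7
44 = 6·7 + 2
7 = 3·2 + 1
2 = 2·1 + 0  (stop)
So 271/44 = [6; 6, 3, 2].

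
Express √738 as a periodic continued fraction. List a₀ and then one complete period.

[27; 6, 54]

a₀ = ⌊√738⌋ = 27.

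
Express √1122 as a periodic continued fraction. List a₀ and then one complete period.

[33; 2, 66]

a₀ = ⌊√1122⌋ = 33.
With m₀=0, d₀=1 and mₖ₊₁ = dₖaₖ − mₖ, dₖ₊₁ = (n − mₖ₊₁²)/dₖ, aₖ₊₁ = ⌊(a₀+mₖ₊₁)/dₖ₊₁⌋:
  k=1: m=33, d=33, a=2
  k=2: m=33, d=1, a=66
d=1 and a=2a₀=66 at k=2, so the next step gives (m, d) = (33, 33) again — its k=1 value — and the period has length 2.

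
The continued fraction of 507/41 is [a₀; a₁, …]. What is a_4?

507 = 12·41 + 15   →  a_0 = 12
41 = 2·15 + 11   →  a_1 = 2
15 = 1·11 + 4   →  a_2 = 1
11 = 2·4 + 3   →  a_3 = 2
4 = 1·3 + 1   →  a_4 = 1

1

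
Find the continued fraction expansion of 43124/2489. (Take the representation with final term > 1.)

43124 = 17·2489 + 811
2489 = 3·811 + 56
811 = 14·56 + 27
56 = 2·27 + 2
27 = 13·2 + 1
2 = 2·1 + 0  (stop)
So 43124/2489 = [17; 3, 14, 2, 13, 2].

[17; 3, 14, 2, 13, 2]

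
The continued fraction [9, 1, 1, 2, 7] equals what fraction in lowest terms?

355/37

Fold from the inside: start with 7/1.
  2 + 1/7 = 15/7
  1 + 7/15 = 22/15
  1 + 15/22 = 37/22
  9 + 22/37 = 355/37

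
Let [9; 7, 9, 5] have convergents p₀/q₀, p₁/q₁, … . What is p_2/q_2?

585/64

Using pₖ = aₖpₖ₋₁ + pₖ₋₂, qₖ = aₖqₖ₋₁ + qₖ₋₂ (with p₋₁=1, p₋₂=0, q₋₁=0, q₋₂=1):
  k=0: a=9, p=9, q=1
  k=1: a=7, p=64, q=7
  k=2: a=9, p=585, q=64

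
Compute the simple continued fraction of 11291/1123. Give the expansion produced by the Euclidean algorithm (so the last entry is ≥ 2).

[10; 18, 2, 2, 3, 1, 2]

11291 = 10*1123 + 61
1123 = 18*61 + 25
61 = 2*25 + 11
25 = 2*11 + 3
11 = 3*3 + 2
3 = 1*2 + 1
2 = 2*1 + 0  (stop)
So 11291/1123 = [10; 18, 2, 2, 3, 1, 2].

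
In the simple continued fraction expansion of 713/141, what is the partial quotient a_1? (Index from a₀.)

17

713 = 5·141 + 8   →  a_0 = 5
141 = 17·8 + 5   →  a_1 = 17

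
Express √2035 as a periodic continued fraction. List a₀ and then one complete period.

a₀ = ⌊√2035⌋ = 45.
With m₀=0, d₀=1 and mₖ₊₁ = dₖaₖ − mₖ, dₖ₊₁ = (n − mₖ₊₁²)/dₖ, aₖ₊₁ = ⌊(a₀+mₖ₊₁)/dₖ₊₁⌋:
  k=1: m=45, d=10, a=9
  k=2: m=45, d=1, a=90
d=1 and a=2a₀=90 at k=2, so the next step gives (m, d) = (45, 10) again — its k=1 value — and the period has length 2.

[45; 9, 90]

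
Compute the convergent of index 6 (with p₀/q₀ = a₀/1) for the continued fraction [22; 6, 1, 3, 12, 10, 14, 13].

1042043/47049

Using pₖ = aₖpₖ₋₁ + pₖ₋₂, qₖ = aₖqₖ₋₁ + qₖ₋₂ (with p₋₁=1, p₋₂=0, q₋₁=0, q₋₂=1):
  k=0: a=22, p=22, q=1
  k=1: a=6, p=133, q=6
  k=2: a=1, p=155, q=7
  k=3: a=3, p=598, q=27
  k=4: a=12, p=7331, q=331
  k=5: a=10, p=73908, q=3337
  k=6: a=14, p=1042043, q=47049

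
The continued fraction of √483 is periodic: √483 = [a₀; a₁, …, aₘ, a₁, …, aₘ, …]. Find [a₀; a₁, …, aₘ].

a₀ = ⌊√483⌋ = 21.
With m₀=0, d₀=1 and mₖ₊₁ = dₖaₖ − mₖ, dₖ₊₁ = (n − mₖ₊₁²)/dₖ, aₖ₊₁ = ⌊(a₀+mₖ₊₁)/dₖ₊₁⌋:
  k=1: m=21, d=42, a=1
  k=2: m=21, d=1, a=42
d=1 and a=2a₀=42 at k=2, so the next step gives (m, d) = (21, 42) again — its k=1 value — and the period has length 2.

[21; 1, 42]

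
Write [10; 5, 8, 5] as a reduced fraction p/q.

Using pₖ = aₖpₖ₋₁ + pₖ₋₂ and qₖ = aₖqₖ₋₁ + qₖ₋₂:
  k=0: a=10, p=10, q=1
  k=1: a=5, p=51, q=5
  k=2: a=8, p=418, q=41
  k=3: a=5, p=2141, q=210

2141/210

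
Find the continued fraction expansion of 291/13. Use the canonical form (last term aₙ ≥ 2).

291 = 22*13 + 5
13 = 2*5 + 3
5 = 1*3 + 2
3 = 1*2 + 1
2 = 2*1 + 0  (stop)
So 291/13 = [22; 2, 1, 1, 2].

[22; 2, 1, 1, 2]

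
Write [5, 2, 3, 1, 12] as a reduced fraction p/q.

Using pₖ = aₖpₖ₋₁ + pₖ₋₂ and qₖ = aₖqₖ₋₁ + qₖ₋₂:
  k=0: a=5, p=5, q=1
  k=1: a=2, p=11, q=2
  k=2: a=3, p=38, q=7
  k=3: a=1, p=49, q=9
  k=4: a=12, p=626, q=115

626/115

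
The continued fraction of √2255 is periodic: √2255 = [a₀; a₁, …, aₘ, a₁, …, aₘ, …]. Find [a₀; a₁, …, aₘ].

[47; 2, 18, 2, 94]

a₀ = ⌊√2255⌋ = 47.
With m₀=0, d₀=1 and mₖ₊₁ = dₖaₖ − mₖ, dₖ₊₁ = (n − mₖ₊₁²)/dₖ, aₖ₊₁ = ⌊(a₀+mₖ₊₁)/dₖ₊₁⌋:
  k=1: m=47, d=46, a=2
  k=2: m=45, d=5, a=18
  k=3: m=45, d=46, a=2
  k=4: m=47, d=1, a=94
d=1 and a=2a₀=94 at k=4, so the next step gives (m, d) = (47, 46) again — its k=1 value — and the period has length 4.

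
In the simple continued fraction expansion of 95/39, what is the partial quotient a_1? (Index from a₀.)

95 = 2·39 + 17   →  a_0 = 2
39 = 2·17 + 5   →  a_1 = 2

2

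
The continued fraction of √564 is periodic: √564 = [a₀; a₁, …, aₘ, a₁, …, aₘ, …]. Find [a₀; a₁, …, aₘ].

a₀ = ⌊√564⌋ = 23.
With m₀=0, d₀=1 and mₖ₊₁ = dₖaₖ − mₖ, dₖ₊₁ = (n − mₖ₊₁²)/dₖ, aₖ₊₁ = ⌊(a₀+mₖ₊₁)/dₖ₊₁⌋:
  k=1: m=23, d=35, a=1
  k=2: m=12, d=12, a=2
  k=3: m=12, d=35, a=1
  k=4: m=23, d=1, a=46
d=1 and a=2a₀=46 at k=4, so the next step gives (m, d) = (23, 35) again — its k=1 value — and the period has length 4.

[23; 1, 2, 1, 46]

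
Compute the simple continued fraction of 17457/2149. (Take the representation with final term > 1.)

17457 = 8×2149 + 265
2149 = 8×265 + 29
265 = 9×29 + 4
29 = 7×4 + 1
4 = 4×1 + 0  (stop)
So 17457/2149 = [8; 8, 9, 7, 4].

[8; 8, 9, 7, 4]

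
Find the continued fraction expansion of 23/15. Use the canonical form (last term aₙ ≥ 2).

23 = 1×15 + 8
15 = 1×8 + 7
8 = 1×7 + 1
7 = 7×1 + 0  (stop)
So 23/15 = [1; 1, 1, 7].

[1; 1, 1, 7]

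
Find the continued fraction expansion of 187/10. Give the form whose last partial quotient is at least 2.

187 = 18*10 + 7
10 = 1*7 + 3
7 = 2*3 + 1
3 = 3*1 + 0  (stop)
So 187/10 = [18; 1, 2, 3].

[18; 1, 2, 3]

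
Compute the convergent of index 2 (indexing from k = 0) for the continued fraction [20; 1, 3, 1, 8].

Using pₖ = aₖpₖ₋₁ + pₖ₋₂, qₖ = aₖqₖ₋₁ + qₖ₋₂ (with p₋₁=1, p₋₂=0, q₋₁=0, q₋₂=1):
  k=0: a=20, p=20, q=1
  k=1: a=1, p=21, q=1
  k=2: a=3, p=83, q=4

83/4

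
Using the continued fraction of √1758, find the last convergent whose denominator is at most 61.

587/14

√1758 = [41; 1, 12, 1, 82, …] (period length 4).
Convergents:
  p_0/q_0 = 41/1
  p_1/q_1 = 42/1
  p_2/q_2 = 545/13
  p_3/q_3 = 587/14
  p_4/q_4 = 48679/1161
q_3 = 14 ≤ 61 < 1161 = q_4, so the answer is 587/14.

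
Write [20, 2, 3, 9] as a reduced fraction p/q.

1328/65

Fold from the inside: start with 9/1.
  3 + 1/9 = 28/9
  2 + 9/28 = 65/28
  20 + 28/65 = 1328/65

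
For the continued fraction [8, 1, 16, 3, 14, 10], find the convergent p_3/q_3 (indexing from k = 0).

Using pₖ = aₖpₖ₋₁ + pₖ₋₂, qₖ = aₖqₖ₋₁ + qₖ₋₂ (with p₋₁=1, p₋₂=0, q₋₁=0, q₋₂=1):
  k=0: a=8, p=8, q=1
  k=1: a=1, p=9, q=1
  k=2: a=16, p=152, q=17
  k=3: a=3, p=465, q=52

465/52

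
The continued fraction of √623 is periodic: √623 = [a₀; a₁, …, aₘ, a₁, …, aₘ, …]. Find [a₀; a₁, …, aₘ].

[24; 1, 23, 1, 48]

a₀ = ⌊√623⌋ = 24.
With m₀=0, d₀=1 and mₖ₊₁ = dₖaₖ − mₖ, dₖ₊₁ = (n − mₖ₊₁²)/dₖ, aₖ₊₁ = ⌊(a₀+mₖ₊₁)/dₖ₊₁⌋:
  k=1: m=24, d=47, a=1
  k=2: m=23, d=2, a=23
  k=3: m=23, d=47, a=1
  k=4: m=24, d=1, a=48
d=1 and a=2a₀=48 at k=4, so the next step gives (m, d) = (24, 47) again — its k=1 value — and the period has length 4.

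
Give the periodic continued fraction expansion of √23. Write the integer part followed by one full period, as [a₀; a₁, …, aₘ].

[4; 1, 3, 1, 8]

a₀ = ⌊√23⌋ = 4.
With m₀=0, d₀=1 and mₖ₊₁ = dₖaₖ − mₖ, dₖ₊₁ = (n − mₖ₊₁²)/dₖ, aₖ₊₁ = ⌊(a₀+mₖ₊₁)/dₖ₊₁⌋:
  k=1: m=4, d=7, a=1
  k=2: m=3, d=2, a=3
  k=3: m=3, d=7, a=1
  k=4: m=4, d=1, a=8
d=1 and a=2a₀=8 at k=4, so the next step gives (m, d) = (4, 7) again — its k=1 value — and the period has length 4.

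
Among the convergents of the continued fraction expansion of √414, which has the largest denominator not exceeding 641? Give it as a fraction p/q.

8444/415

√414 = [20; 2, 1, 7, 2, 7, 1, 2, 40, …] (period length 8).
Convergents:
  p_0/q_0 = 20/1
  p_1/q_1 = 41/2
  p_2/q_2 = 61/3
  p_3/q_3 = 468/23
  p_4/q_4 = 997/49
  p_5/q_5 = 7447/366
  p_6/q_6 = 8444/415
  p_7/q_7 = 24335/1196
q_6 = 415 ≤ 641 < 1196 = q_7, so the answer is 8444/415.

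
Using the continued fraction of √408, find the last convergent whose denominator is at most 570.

√408 = [20; 5, 40, …] (period length 2).
Convergents:
  p_0/q_0 = 20/1
  p_1/q_1 = 101/5
  p_2/q_2 = 4060/201
  p_3/q_3 = 20401/1010
q_2 = 201 ≤ 570 < 1010 = q_3, so the answer is 4060/201.

4060/201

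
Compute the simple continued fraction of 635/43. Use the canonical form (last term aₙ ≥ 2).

[14; 1, 3, 3, 3]

635 = 14×43 + 33
43 = 1×33 + 10
33 = 3×10 + 3
10 = 3×3 + 1
3 = 3×1 + 0  (stop)
So 635/43 = [14; 1, 3, 3, 3].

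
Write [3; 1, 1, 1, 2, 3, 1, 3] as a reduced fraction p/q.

479/132

Using pₖ = aₖpₖ₋₁ + pₖ₋₂ and qₖ = aₖqₖ₋₁ + qₖ₋₂:
  k=0: a=3, p=3, q=1
  k=1: a=1, p=4, q=1
  k=2: a=1, p=7, q=2
  k=3: a=1, p=11, q=3
  k=4: a=2, p=29, q=8
  k=5: a=3, p=98, q=27
  k=6: a=1, p=127, q=35
  k=7: a=3, p=479, q=132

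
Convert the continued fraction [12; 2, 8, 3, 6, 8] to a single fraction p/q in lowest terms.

34085/2733

Using pₖ = aₖpₖ₋₁ + pₖ₋₂ and qₖ = aₖqₖ₋₁ + qₖ₋₂:
  k=0: a=12, p=12, q=1
  k=1: a=2, p=25, q=2
  k=2: a=8, p=212, q=17
  k=3: a=3, p=661, q=53
  k=4: a=6, p=4178, q=335
  k=5: a=8, p=34085, q=2733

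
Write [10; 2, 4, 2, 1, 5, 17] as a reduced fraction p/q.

29611/2834

Using pₖ = aₖpₖ₋₁ + pₖ₋₂ and qₖ = aₖqₖ₋₁ + qₖ₋₂:
  k=0: a=10, p=10, q=1
  k=1: a=2, p=21, q=2
  k=2: a=4, p=94, q=9
  k=3: a=2, p=209, q=20
  k=4: a=1, p=303, q=29
  k=5: a=5, p=1724, q=165
  k=6: a=17, p=29611, q=2834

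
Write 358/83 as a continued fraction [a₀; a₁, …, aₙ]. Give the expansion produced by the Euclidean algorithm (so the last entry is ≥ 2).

[4; 3, 5, 5]

358 = 4×83 + 26
83 = 3×26 + 5
26 = 5×5 + 1
5 = 5×1 + 0  (stop)
So 358/83 = [4; 3, 5, 5].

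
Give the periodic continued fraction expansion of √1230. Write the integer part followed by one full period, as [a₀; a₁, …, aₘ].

[35; 14, 70]

a₀ = ⌊√1230⌋ = 35.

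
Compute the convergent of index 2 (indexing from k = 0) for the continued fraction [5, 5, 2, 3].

57/11

Using pₖ = aₖpₖ₋₁ + pₖ₋₂, qₖ = aₖqₖ₋₁ + qₖ₋₂ (with p₋₁=1, p₋₂=0, q₋₁=0, q₋₂=1):
  k=0: a=5, p=5, q=1
  k=1: a=5, p=26, q=5
  k=2: a=2, p=57, q=11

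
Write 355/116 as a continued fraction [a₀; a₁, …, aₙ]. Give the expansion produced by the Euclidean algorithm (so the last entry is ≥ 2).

355 = 3×116 + 7
116 = 16×7 + 4
7 = 1×4 + 3
4 = 1×3 + 1
3 = 3×1 + 0  (stop)
So 355/116 = [3; 16, 1, 1, 3].

[3; 16, 1, 1, 3]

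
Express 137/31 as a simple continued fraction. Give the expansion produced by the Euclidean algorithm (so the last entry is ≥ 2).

[4; 2, 2, 1, 1, 2]

137 = 4×31 + 13
31 = 2×13 + 5
13 = 2×5 + 3
5 = 1×3 + 2
3 = 1×2 + 1
2 = 2×1 + 0  (stop)
So 137/31 = [4; 2, 2, 1, 1, 2].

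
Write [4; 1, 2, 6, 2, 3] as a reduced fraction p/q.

Using pₖ = aₖpₖ₋₁ + pₖ₋₂ and qₖ = aₖqₖ₋₁ + qₖ₋₂:
  k=0: a=4, p=4, q=1
  k=1: a=1, p=5, q=1
  k=2: a=2, p=14, q=3
  k=3: a=6, p=89, q=19
  k=4: a=2, p=192, q=41
  k=5: a=3, p=665, q=142

665/142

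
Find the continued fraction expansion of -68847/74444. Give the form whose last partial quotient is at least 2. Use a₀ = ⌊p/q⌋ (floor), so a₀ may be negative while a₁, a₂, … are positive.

[-1; 13, 3, 3, 14, 19, 2]

-68847 = -1×74444 + 5597
74444 = 13×5597 + 1683
5597 = 3×1683 + 548
1683 = 3×548 + 39
548 = 14×39 + 2
39 = 19×2 + 1
2 = 2×1 + 0  (stop)
So -68847/74444 = [-1; 13, 3, 3, 14, 19, 2].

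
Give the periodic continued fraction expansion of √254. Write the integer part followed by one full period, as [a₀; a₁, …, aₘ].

a₀ = ⌊√254⌋ = 15.
With m₀=0, d₀=1 and mₖ₊₁ = dₖaₖ − mₖ, dₖ₊₁ = (n − mₖ₊₁²)/dₖ, aₖ₊₁ = ⌊(a₀+mₖ₊₁)/dₖ₊₁⌋:
  k=1: m=15, d=29, a=1
  k=2: m=14, d=2, a=14
  k=3: m=14, d=29, a=1
  k=4: m=15, d=1, a=30
d=1 and a=2a₀=30 at k=4, so the next step gives (m, d) = (15, 29) again — its k=1 value — and the period has length 4.

[15; 1, 14, 1, 30]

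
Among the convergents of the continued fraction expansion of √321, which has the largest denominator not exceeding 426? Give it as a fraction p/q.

7507/419

√321 = [17; 1, 10, 1, 34, …] (period length 4).
Convergents:
  p_0/q_0 = 17/1
  p_1/q_1 = 18/1
  p_2/q_2 = 197/11
  p_3/q_3 = 215/12
  p_4/q_4 = 7507/419
  p_5/q_5 = 7722/431
q_4 = 419 ≤ 426 < 431 = q_5, so the answer is 7507/419.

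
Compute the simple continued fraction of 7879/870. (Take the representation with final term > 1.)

7879 = 9·870 + 49
870 = 17·49 + 37
49 = 1·37 + 12
37 = 3·12 + 1
12 = 12·1 + 0  (stop)
So 7879/870 = [9; 17, 1, 3, 12].

[9; 17, 1, 3, 12]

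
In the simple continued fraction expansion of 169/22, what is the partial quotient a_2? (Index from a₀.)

169 = 7·22 + 15   →  a_0 = 7
22 = 1·15 + 7   →  a_1 = 1
15 = 2·7 + 1   →  a_2 = 2

2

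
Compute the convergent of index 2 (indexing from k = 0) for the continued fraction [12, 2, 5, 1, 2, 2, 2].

Using pₖ = aₖpₖ₋₁ + pₖ₋₂, qₖ = aₖqₖ₋₁ + qₖ₋₂ (with p₋₁=1, p₋₂=0, q₋₁=0, q₋₂=1):
  k=0: a=12, p=12, q=1
  k=1: a=2, p=25, q=2
  k=2: a=5, p=137, q=11

137/11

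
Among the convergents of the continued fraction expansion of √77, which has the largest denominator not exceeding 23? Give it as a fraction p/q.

79/9

√77 = [8; 1, 3, 2, 3, 1, 16, …] (period length 6).
Convergents:
  p_0/q_0 = 8/1
  p_1/q_1 = 9/1
  p_2/q_2 = 35/4
  p_3/q_3 = 79/9
  p_4/q_4 = 272/31
q_3 = 9 ≤ 23 < 31 = q_4, so the answer is 79/9.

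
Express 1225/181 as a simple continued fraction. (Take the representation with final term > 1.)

1225 = 6*181 + 139
181 = 1*139 + 42
139 = 3*42 + 13
42 = 3*13 + 3
13 = 4*3 + 1
3 = 3*1 + 0  (stop)
So 1225/181 = [6; 1, 3, 3, 4, 3].

[6; 1, 3, 3, 4, 3]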